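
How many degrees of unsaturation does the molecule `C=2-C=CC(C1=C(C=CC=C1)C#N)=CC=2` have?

Molecular formula from the SMILES: C13H9N.
DoU = (2C + 2 + N − H − X)/2 = (2·13 + 2 + 1 − 9 − 0)/2 = 20/2 = 10.
(Structurally: 2 ring(s) + 8 π bond(s) = 10.)

10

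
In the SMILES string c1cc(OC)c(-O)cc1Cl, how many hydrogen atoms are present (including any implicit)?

Hydrogens are implicit in SMILES; fill each atom to its normal valence:
  3 × C (aromatic): 1 H each → 3
  3 × C (aromatic): no H
  1 × C: 3 H
  1 × Cl: no H
  1 × O: 1 H
  1 × O: no H
  Total hydrogens = 7.

7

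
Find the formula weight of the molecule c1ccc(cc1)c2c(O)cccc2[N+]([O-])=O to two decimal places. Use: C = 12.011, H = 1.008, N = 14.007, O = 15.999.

Molecular formula: C12H9NO3.
M = 12×12.011 + 9×1.008 + 1×14.007 + 3×15.999 = 215.21 g/mol.

215.21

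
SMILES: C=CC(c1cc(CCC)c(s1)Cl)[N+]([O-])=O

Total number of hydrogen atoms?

Hydrogens are implicit in SMILES; fill each atom to its normal valence:
  3 × C: 2 H each → 6
  3 × C (aromatic): no H
  2 × C: 1 H each → 2
  1 × C: 3 H
  1 × C (aromatic): 1 H
  1 × Cl: no H
  1 × N (charge +1): no H
  1 × O: no H
  1 × O (charge -1): no H
  1 × S (aromatic): no H
  Total hydrogens = 12.

12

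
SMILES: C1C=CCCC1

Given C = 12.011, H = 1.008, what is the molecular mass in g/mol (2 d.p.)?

Molecular formula: C6H10.
M = 6×12.011 + 10×1.008 = 82.15 g/mol.

82.15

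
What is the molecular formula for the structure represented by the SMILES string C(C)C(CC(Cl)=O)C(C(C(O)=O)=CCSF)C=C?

Heavy atoms from the SMILES: 12 C, 1 Cl, 1 F, 3 O, 1 S.
Implicit hydrogens by atom environment:
  4 × C: 2 H each → 8
  4 × C: 1 H each → 4
  3 × C: no H
  2 × O: no H
  1 × C: 3 H
  1 × Cl: no H
  1 × F: no H
  1 × O: 1 H
  1 × S: no H
  Total hydrogens = 16.
Molecular formula: C12H16ClFO3S

C12H16ClFO3S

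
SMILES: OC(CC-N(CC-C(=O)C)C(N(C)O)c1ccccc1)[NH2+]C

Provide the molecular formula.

C16H28N3O3+

Heavy atoms from the SMILES: 16 C, 3 N, 3 O.
Implicit hydrogens by atom environment:
  5 × C (aromatic): 1 H each → 5
  4 × C: 2 H each → 8
  3 × C: 3 H each → 9
  2 × C: 1 H each → 2
  2 × N: no H
  2 × O: 1 H each → 2
  1 × C: no H
  1 × C (aromatic): no H
  1 × N (charge +1): 2 H
  1 × O: no H
  Total hydrogens = 28.
Net charge +1.
Molecular formula: C16H28N3O3+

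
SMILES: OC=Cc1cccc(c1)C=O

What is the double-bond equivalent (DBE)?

Molecular formula from the SMILES: C9H8O2.
DoU = (2C + 2 + N − H − X)/2 = (2·9 + 2 + 0 − 8 − 0)/2 = 12/2 = 6.
(Structurally: 1 ring(s) + 5 π bond(s) = 6.)

6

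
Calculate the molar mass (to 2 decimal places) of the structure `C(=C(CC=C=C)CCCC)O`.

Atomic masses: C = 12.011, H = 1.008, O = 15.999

152.24

Molecular formula: C10H16O.
M = 10×12.011 + 16×1.008 + 1×15.999 = 152.24 g/mol.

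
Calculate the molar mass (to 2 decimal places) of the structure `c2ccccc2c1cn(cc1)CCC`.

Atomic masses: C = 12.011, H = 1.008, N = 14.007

Molecular formula: C13H15N.
M = 13×12.011 + 15×1.008 + 1×14.007 = 185.27 g/mol.

185.27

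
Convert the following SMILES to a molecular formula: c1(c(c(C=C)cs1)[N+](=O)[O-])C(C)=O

C8H7NO3S

Heavy atoms from the SMILES: 8 C, 1 N, 3 O, 1 S.
Implicit hydrogens by atom environment:
  3 × C (aromatic): no H
  2 × O: no H
  1 × C: 3 H
  1 × C: 2 H
  1 × C (aromatic): 1 H
  1 × C: 1 H
  1 × C: no H
  1 × N (charge +1): no H
  1 × O (charge -1): no H
  1 × S (aromatic): no H
  Total hydrogens = 7.
Molecular formula: C8H7NO3S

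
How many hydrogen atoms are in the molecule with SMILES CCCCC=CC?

14

Hydrogens are implicit in SMILES; fill each atom to its normal valence:
  3 × C: 2 H each → 6
  2 × C: 3 H each → 6
  2 × C: 1 H each → 2
  Total hydrogens = 14.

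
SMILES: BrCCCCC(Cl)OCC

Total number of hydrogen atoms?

14

Hydrogens are implicit in SMILES; fill each atom to its normal valence:
  5 × C: 2 H each → 10
  1 × Br: no H
  1 × C: 3 H
  1 × C: 1 H
  1 × Cl: no H
  1 × O: no H
  Total hydrogens = 14.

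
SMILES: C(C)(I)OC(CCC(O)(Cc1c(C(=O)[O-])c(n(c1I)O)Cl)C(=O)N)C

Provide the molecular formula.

C14H18ClI2N2O6-

Heavy atoms from the SMILES: 14 C, 1 Cl, 2 I, 2 N, 6 O.
Implicit hydrogens by atom environment:
  4 × C (aromatic): no H
  3 × C: 2 H each → 6
  3 × C: no H
  3 × O: no H
  2 × C: 3 H each → 6
  2 × C: 1 H each → 2
  2 × I: no H
  2 × O: 1 H each → 2
  1 × Cl: no H
  1 × N: 2 H
  1 × N (aromatic): no H
  1 × O (charge -1): no H
  Total hydrogens = 18.
Net charge -1.
Molecular formula: C14H18ClI2N2O6-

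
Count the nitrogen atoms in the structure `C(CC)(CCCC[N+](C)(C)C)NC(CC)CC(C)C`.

2

The symbol for nitrogen appears 2 times in the SMILES.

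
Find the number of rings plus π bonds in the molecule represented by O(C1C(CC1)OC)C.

Molecular formula from the SMILES: C6H12O2.
DoU = (2C + 2 + N − H − X)/2 = (2·6 + 2 + 0 − 12 − 0)/2 = 2/2 = 1.
(Structurally: 1 ring(s) + 0 π bond(s) = 1.)

1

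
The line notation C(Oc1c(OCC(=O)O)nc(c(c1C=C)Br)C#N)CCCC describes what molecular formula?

Heavy atoms from the SMILES: 1 Br, 15 C, 2 N, 4 O.
Implicit hydrogens by atom environment:
  6 × C: 2 H each → 12
  5 × C (aromatic): no H
  3 × O: no H
  2 × C: no H
  1 × Br: no H
  1 × C: 3 H
  1 × C: 1 H
  1 × N (aromatic): no H
  1 × N: no H
  1 × O: 1 H
  Total hydrogens = 17.
Molecular formula: C15H17BrN2O4

C15H17BrN2O4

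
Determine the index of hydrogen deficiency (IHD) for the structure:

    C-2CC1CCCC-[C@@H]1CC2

2

Molecular formula from the SMILES: C10H18.
DoU = (2C + 2 + N − H − X)/2 = (2·10 + 2 + 0 − 18 − 0)/2 = 4/2 = 2.
(Structurally: 2 ring(s) + 0 π bond(s) = 2.)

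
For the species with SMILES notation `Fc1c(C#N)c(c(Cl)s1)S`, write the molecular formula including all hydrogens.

Heavy atoms from the SMILES: 5 C, 1 Cl, 1 F, 1 N, 2 S.
Implicit hydrogens by atom environment:
  4 × C (aromatic): no H
  1 × C: no H
  1 × Cl: no H
  1 × F: no H
  1 × N: no H
  1 × S: 1 H
  1 × S (aromatic): no H
  Total hydrogens = 1.
Molecular formula: C5HClFNS2

C5HClFNS2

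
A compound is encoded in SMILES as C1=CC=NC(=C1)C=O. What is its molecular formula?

C6H5NO

Heavy atoms from the SMILES: 6 C, 1 N, 1 O.
Implicit hydrogens by atom environment:
  4 × C (aromatic): 1 H each → 4
  1 × C: 1 H
  1 × C (aromatic): no H
  1 × N (aromatic): no H
  1 × O: no H
  Total hydrogens = 5.
Molecular formula: C6H5NO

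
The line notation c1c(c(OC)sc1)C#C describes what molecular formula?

Heavy atoms from the SMILES: 7 C, 1 O, 1 S.
Implicit hydrogens by atom environment:
  2 × C (aromatic): 1 H each → 2
  2 × C (aromatic): no H
  1 × C: 3 H
  1 × C: 1 H
  1 × C: no H
  1 × O: no H
  1 × S (aromatic): no H
  Total hydrogens = 6.
Molecular formula: C7H6OS

C7H6OS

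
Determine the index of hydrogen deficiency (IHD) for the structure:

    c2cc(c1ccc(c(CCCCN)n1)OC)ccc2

Molecular formula from the SMILES: C16H20N2O.
DoU = (2C + 2 + N − H − X)/2 = (2·16 + 2 + 2 − 20 − 0)/2 = 16/2 = 8.
(Structurally: 2 ring(s) + 6 π bond(s) = 8.)

8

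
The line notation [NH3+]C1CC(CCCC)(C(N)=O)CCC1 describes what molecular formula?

C11H23N2O+

Heavy atoms from the SMILES: 11 C, 2 N, 1 O.
Implicit hydrogens by atom environment:
  7 × C: 2 H each → 14
  2 × C: no H
  1 × C: 3 H
  1 × C: 1 H
  1 × N (charge +1): 3 H
  1 × N: 2 H
  1 × O: no H
  Total hydrogens = 23.
Net charge +1.
Molecular formula: C11H23N2O+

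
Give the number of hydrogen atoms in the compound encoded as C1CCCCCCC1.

16

Hydrogens are implicit in SMILES; fill each atom to its normal valence:
  8 × C: 2 H each → 16
  Total hydrogens = 16.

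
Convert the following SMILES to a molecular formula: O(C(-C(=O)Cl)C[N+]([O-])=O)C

C4H6ClNO4

Heavy atoms from the SMILES: 4 C, 1 Cl, 1 N, 4 O.
Implicit hydrogens by atom environment:
  3 × O: no H
  1 × C: 3 H
  1 × C: 2 H
  1 × C: 1 H
  1 × C: no H
  1 × Cl: no H
  1 × N (charge +1): no H
  1 × O (charge -1): no H
  Total hydrogens = 6.
Molecular formula: C4H6ClNO4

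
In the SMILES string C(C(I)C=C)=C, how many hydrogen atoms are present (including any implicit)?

7

Hydrogens are implicit in SMILES; fill each atom to its normal valence:
  3 × C: 1 H each → 3
  2 × C: 2 H each → 4
  1 × I: no H
  Total hydrogens = 7.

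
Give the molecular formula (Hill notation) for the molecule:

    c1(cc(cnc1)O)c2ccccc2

Heavy atoms from the SMILES: 11 C, 1 N, 1 O.
Implicit hydrogens by atom environment:
  8 × C (aromatic): 1 H each → 8
  3 × C (aromatic): no H
  1 × N (aromatic): no H
  1 × O: 1 H
  Total hydrogens = 9.
Molecular formula: C11H9NO

C11H9NO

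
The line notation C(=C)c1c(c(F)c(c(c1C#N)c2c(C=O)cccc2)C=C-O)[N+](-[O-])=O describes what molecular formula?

C18H11FN2O4

Heavy atoms from the SMILES: 18 C, 1 F, 2 N, 4 O.
Implicit hydrogens by atom environment:
  8 × C (aromatic): no H
  4 × C (aromatic): 1 H each → 4
  4 × C: 1 H each → 4
  2 × O: no H
  1 × C: 2 H
  1 × C: no H
  1 × F: no H
  1 × N (charge +1): no H
  1 × N: no H
  1 × O: 1 H
  1 × O (charge -1): no H
  Total hydrogens = 11.
Molecular formula: C18H11FN2O4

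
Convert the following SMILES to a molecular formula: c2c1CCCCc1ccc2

Heavy atoms from the SMILES: 10 C.
Implicit hydrogens by atom environment:
  4 × C: 2 H each → 8
  4 × C (aromatic): 1 H each → 4
  2 × C (aromatic): no H
  Total hydrogens = 12.
Molecular formula: C10H12

C10H12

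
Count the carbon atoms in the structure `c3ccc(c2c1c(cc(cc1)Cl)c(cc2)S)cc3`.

The symbol for carbon appears 16 times in the SMILES. Lowercase c denotes aromatic carbon and counts toward C.

16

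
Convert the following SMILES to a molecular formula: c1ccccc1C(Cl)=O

C7H5ClO

Heavy atoms from the SMILES: 7 C, 1 Cl, 1 O.
Implicit hydrogens by atom environment:
  5 × C (aromatic): 1 H each → 5
  1 × C (aromatic): no H
  1 × C: no H
  1 × Cl: no H
  1 × O: no H
  Total hydrogens = 5.
Molecular formula: C7H5ClO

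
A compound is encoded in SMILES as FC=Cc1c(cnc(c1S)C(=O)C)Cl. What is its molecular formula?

C9H7ClFNOS

Heavy atoms from the SMILES: 9 C, 1 Cl, 1 F, 1 N, 1 O, 1 S.
Implicit hydrogens by atom environment:
  4 × C (aromatic): no H
  2 × C: 1 H each → 2
  1 × C: 3 H
  1 × C (aromatic): 1 H
  1 × C: no H
  1 × Cl: no H
  1 × F: no H
  1 × N (aromatic): no H
  1 × O: no H
  1 × S: 1 H
  Total hydrogens = 7.
Molecular formula: C9H7ClFNOS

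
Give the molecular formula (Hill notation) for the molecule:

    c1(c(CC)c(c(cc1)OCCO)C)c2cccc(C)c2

C18H22O2

Heavy atoms from the SMILES: 18 C, 2 O.
Implicit hydrogens by atom environment:
  6 × C (aromatic): 1 H each → 6
  6 × C (aromatic): no H
  3 × C: 3 H each → 9
  3 × C: 2 H each → 6
  1 × O: 1 H
  1 × O: no H
  Total hydrogens = 22.
Molecular formula: C18H22O2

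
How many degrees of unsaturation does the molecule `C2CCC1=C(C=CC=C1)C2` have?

Molecular formula from the SMILES: C10H12.
DoU = (2C + 2 + N − H − X)/2 = (2·10 + 2 + 0 − 12 − 0)/2 = 10/2 = 5.
(Structurally: 2 ring(s) + 3 π bond(s) = 5.)

5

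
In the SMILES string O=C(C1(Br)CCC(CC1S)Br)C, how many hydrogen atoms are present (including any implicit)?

Hydrogens are implicit in SMILES; fill each atom to its normal valence:
  3 × C: 2 H each → 6
  2 × Br: no H
  2 × C: 1 H each → 2
  2 × C: no H
  1 × C: 3 H
  1 × O: no H
  1 × S: 1 H
  Total hydrogens = 12.

12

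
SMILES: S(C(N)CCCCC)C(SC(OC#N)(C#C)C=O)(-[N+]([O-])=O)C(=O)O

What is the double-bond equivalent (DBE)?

7

Molecular formula from the SMILES: C13H17N3O6S2.
DoU = (2C + 2 + N − H − X)/2 = (2·13 + 2 + 3 − 17 − 0)/2 = 14/2 = 7.
(Structurally: 0 ring(s) + 7 π bond(s) = 7.)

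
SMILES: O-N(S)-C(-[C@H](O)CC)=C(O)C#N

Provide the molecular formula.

C6H10N2O3S

Heavy atoms from the SMILES: 6 C, 2 N, 3 O, 1 S.
Implicit hydrogens by atom environment:
  3 × C: no H
  3 × O: 1 H each → 3
  2 × N: no H
  1 × C: 3 H
  1 × C: 2 H
  1 × C: 1 H
  1 × S: 1 H
  Total hydrogens = 10.
Molecular formula: C6H10N2O3S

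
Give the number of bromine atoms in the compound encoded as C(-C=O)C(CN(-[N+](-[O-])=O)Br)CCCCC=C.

The symbol for bromine appears 1 time in the SMILES.

1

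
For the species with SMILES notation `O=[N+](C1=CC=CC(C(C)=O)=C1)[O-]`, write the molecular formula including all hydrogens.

Heavy atoms from the SMILES: 8 C, 1 N, 3 O.
Implicit hydrogens by atom environment:
  4 × C (aromatic): 1 H each → 4
  2 × C (aromatic): no H
  2 × O: no H
  1 × C: 3 H
  1 × C: no H
  1 × N (charge +1): no H
  1 × O (charge -1): no H
  Total hydrogens = 7.
Molecular formula: C8H7NO3

C8H7NO3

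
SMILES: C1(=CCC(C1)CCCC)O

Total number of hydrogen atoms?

Hydrogens are implicit in SMILES; fill each atom to its normal valence:
  5 × C: 2 H each → 10
  2 × C: 1 H each → 2
  1 × C: 3 H
  1 × C: no H
  1 × O: 1 H
  Total hydrogens = 16.

16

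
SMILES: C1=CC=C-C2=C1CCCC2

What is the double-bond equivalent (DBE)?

Molecular formula from the SMILES: C10H12.
DoU = (2C + 2 + N − H − X)/2 = (2·10 + 2 + 0 − 12 − 0)/2 = 10/2 = 5.
(Structurally: 2 ring(s) + 3 π bond(s) = 5.)

5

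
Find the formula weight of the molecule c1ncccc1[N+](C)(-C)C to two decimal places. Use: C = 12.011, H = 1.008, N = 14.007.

137.21

Molecular formula: C8H13N2+.
M = 8×12.011 + 13×1.008 + 2×14.007 = 137.21 g/mol.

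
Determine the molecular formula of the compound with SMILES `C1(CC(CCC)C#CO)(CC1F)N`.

C10H16FNO

Heavy atoms from the SMILES: 10 C, 1 F, 1 N, 1 O.
Implicit hydrogens by atom environment:
  4 × C: 2 H each → 8
  3 × C: no H
  2 × C: 1 H each → 2
  1 × C: 3 H
  1 × F: no H
  1 × N: 2 H
  1 × O: 1 H
  Total hydrogens = 16.
Molecular formula: C10H16FNO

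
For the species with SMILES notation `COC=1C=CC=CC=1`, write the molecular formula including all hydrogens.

Heavy atoms from the SMILES: 7 C, 1 O.
Implicit hydrogens by atom environment:
  5 × C (aromatic): 1 H each → 5
  1 × C: 3 H
  1 × C (aromatic): no H
  1 × O: no H
  Total hydrogens = 8.
Molecular formula: C7H8O

C7H8O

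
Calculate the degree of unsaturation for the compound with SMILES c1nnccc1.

Molecular formula from the SMILES: C4H4N2.
DoU = (2C + 2 + N − H − X)/2 = (2·4 + 2 + 2 − 4 − 0)/2 = 8/2 = 4.
(Structurally: 1 ring(s) + 3 π bond(s) = 4.)

4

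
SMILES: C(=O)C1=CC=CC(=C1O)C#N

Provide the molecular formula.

C8H5NO2

Heavy atoms from the SMILES: 8 C, 1 N, 2 O.
Implicit hydrogens by atom environment:
  3 × C (aromatic): 1 H each → 3
  3 × C (aromatic): no H
  1 × C: 1 H
  1 × C: no H
  1 × N: no H
  1 × O: 1 H
  1 × O: no H
  Total hydrogens = 5.
Molecular formula: C8H5NO2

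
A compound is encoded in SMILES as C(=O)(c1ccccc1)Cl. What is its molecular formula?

Heavy atoms from the SMILES: 7 C, 1 Cl, 1 O.
Implicit hydrogens by atom environment:
  5 × C (aromatic): 1 H each → 5
  1 × C (aromatic): no H
  1 × C: no H
  1 × Cl: no H
  1 × O: no H
  Total hydrogens = 5.
Molecular formula: C7H5ClO

C7H5ClO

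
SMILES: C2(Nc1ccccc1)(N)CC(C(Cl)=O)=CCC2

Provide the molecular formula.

C13H15ClN2O

Heavy atoms from the SMILES: 13 C, 1 Cl, 2 N, 1 O.
Implicit hydrogens by atom environment:
  5 × C (aromatic): 1 H each → 5
  3 × C: 2 H each → 6
  3 × C: no H
  1 × C: 1 H
  1 × C (aromatic): no H
  1 × Cl: no H
  1 × N: 2 H
  1 × N: 1 H
  1 × O: no H
  Total hydrogens = 15.
Molecular formula: C13H15ClN2O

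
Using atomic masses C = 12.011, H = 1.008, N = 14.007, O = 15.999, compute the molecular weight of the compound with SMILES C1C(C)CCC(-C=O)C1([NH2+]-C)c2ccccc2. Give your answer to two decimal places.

Molecular formula: C15H22NO+.
M = 15×12.011 + 22×1.008 + 1×14.007 + 1×15.999 = 232.35 g/mol.

232.35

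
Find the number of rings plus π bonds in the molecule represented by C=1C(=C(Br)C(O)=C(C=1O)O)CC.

4

Molecular formula from the SMILES: C8H9BrO3.
DoU = (2C + 2 + N − H − X)/2 = (2·8 + 2 + 0 − 9 − 1)/2 = 8/2 = 4.
(Structurally: 1 ring(s) + 3 π bond(s) = 4.)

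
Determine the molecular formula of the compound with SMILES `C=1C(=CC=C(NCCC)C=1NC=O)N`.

Heavy atoms from the SMILES: 10 C, 3 N, 1 O.
Implicit hydrogens by atom environment:
  3 × C (aromatic): 1 H each → 3
  3 × C (aromatic): no H
  2 × C: 2 H each → 4
  2 × N: 1 H each → 2
  1 × C: 3 H
  1 × C: 1 H
  1 × N: 2 H
  1 × O: no H
  Total hydrogens = 15.
Molecular formula: C10H15N3O

C10H15N3O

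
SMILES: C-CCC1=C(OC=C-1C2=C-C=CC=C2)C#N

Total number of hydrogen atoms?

Hydrogens are implicit in SMILES; fill each atom to its normal valence:
  6 × C (aromatic): 1 H each → 6
  4 × C (aromatic): no H
  2 × C: 2 H each → 4
  1 × C: 3 H
  1 × C: no H
  1 × N: no H
  1 × O (aromatic): no H
  Total hydrogens = 13.

13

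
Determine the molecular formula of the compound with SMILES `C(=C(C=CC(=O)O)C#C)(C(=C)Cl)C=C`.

Heavy atoms from the SMILES: 11 C, 1 Cl, 2 O.
Implicit hydrogens by atom environment:
  5 × C: no H
  4 × C: 1 H each → 4
  2 × C: 2 H each → 4
  1 × Cl: no H
  1 × O: 1 H
  1 × O: no H
  Total hydrogens = 9.
Molecular formula: C11H9ClO2

C11H9ClO2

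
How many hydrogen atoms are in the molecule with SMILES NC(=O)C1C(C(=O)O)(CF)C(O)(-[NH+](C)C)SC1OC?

Hydrogens are implicit in SMILES; fill each atom to its normal valence:
  4 × C: no H
  3 × C: 3 H each → 9
  3 × O: no H
  2 × C: 1 H each → 2
  2 × O: 1 H each → 2
  1 × C: 2 H
  1 × F: no H
  1 × N: 2 H
  1 × N (charge +1): 1 H
  1 × S: no H
  Total hydrogens = 18.

18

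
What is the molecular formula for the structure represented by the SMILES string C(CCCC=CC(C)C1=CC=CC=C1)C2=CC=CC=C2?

Heavy atoms from the SMILES: 20 C.
Implicit hydrogens by atom environment:
  10 × C (aromatic): 1 H each → 10
  4 × C: 2 H each → 8
  3 × C: 1 H each → 3
  2 × C (aromatic): no H
  1 × C: 3 H
  Total hydrogens = 24.
Molecular formula: C20H24

C20H24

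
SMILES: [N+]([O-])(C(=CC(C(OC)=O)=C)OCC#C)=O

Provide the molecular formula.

C9H9NO5

Heavy atoms from the SMILES: 9 C, 1 N, 5 O.
Implicit hydrogens by atom environment:
  4 × C: no H
  4 × O: no H
  2 × C: 2 H each → 4
  2 × C: 1 H each → 2
  1 × C: 3 H
  1 × N (charge +1): no H
  1 × O (charge -1): no H
  Total hydrogens = 9.
Molecular formula: C9H9NO5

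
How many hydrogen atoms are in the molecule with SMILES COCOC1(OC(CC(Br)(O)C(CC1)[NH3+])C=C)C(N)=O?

22

Hydrogens are implicit in SMILES; fill each atom to its normal valence:
  5 × C: 2 H each → 10
  4 × O: no H
  3 × C: 1 H each → 3
  3 × C: no H
  1 × Br: no H
  1 × C: 3 H
  1 × N (charge +1): 3 H
  1 × N: 2 H
  1 × O: 1 H
  Total hydrogens = 22.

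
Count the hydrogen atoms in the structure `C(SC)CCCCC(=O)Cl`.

Hydrogens are implicit in SMILES; fill each atom to its normal valence:
  5 × C: 2 H each → 10
  1 × C: 3 H
  1 × C: no H
  1 × Cl: no H
  1 × O: no H
  1 × S: no H
  Total hydrogens = 13.

13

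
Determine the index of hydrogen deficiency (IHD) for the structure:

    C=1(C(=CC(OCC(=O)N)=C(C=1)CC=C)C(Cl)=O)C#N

9

Molecular formula from the SMILES: C13H11ClN2O3.
DoU = (2C + 2 + N − H − X)/2 = (2·13 + 2 + 2 − 11 − 1)/2 = 18/2 = 9.
(Structurally: 1 ring(s) + 8 π bond(s) = 9.)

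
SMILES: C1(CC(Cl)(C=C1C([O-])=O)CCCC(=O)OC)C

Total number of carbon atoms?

12

The symbol for carbon appears 12 times in the SMILES. (Cl is a single chlorine, not C + l.)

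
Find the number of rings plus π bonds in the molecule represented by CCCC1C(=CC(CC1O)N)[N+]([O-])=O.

3

Molecular formula from the SMILES: C9H16N2O3.
DoU = (2C + 2 + N − H − X)/2 = (2·9 + 2 + 2 − 16 − 0)/2 = 6/2 = 3.
(Structurally: 1 ring(s) + 2 π bond(s) = 3.)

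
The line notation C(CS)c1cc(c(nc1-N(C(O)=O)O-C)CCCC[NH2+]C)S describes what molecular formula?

Heavy atoms from the SMILES: 14 C, 3 N, 3 O, 2 S.
Implicit hydrogens by atom environment:
  6 × C: 2 H each → 12
  4 × C (aromatic): no H
  2 × C: 3 H each → 6
  2 × O: no H
  2 × S: 1 H each → 2
  1 × C (aromatic): 1 H
  1 × C: no H
  1 × N (charge +1): 2 H
  1 × N (aromatic): no H
  1 × N: no H
  1 × O: 1 H
  Total hydrogens = 24.
Net charge +1.
Molecular formula: C14H24N3O3S2+

C14H24N3O3S2+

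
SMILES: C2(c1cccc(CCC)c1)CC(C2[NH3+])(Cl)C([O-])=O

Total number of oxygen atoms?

2

The symbol for oxygen appears 2 times in the SMILES.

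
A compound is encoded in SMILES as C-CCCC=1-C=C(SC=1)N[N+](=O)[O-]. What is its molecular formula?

C8H12N2O2S

Heavy atoms from the SMILES: 8 C, 2 N, 2 O, 1 S.
Implicit hydrogens by atom environment:
  3 × C: 2 H each → 6
  2 × C (aromatic): 1 H each → 2
  2 × C (aromatic): no H
  1 × C: 3 H
  1 × N: 1 H
  1 × N (charge +1): no H
  1 × O: no H
  1 × O (charge -1): no H
  1 × S (aromatic): no H
  Total hydrogens = 12.
Molecular formula: C8H12N2O2S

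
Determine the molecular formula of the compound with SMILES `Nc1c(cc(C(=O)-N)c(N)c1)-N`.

Heavy atoms from the SMILES: 7 C, 4 N, 1 O.
Implicit hydrogens by atom environment:
  4 × C (aromatic): no H
  4 × N: 2 H each → 8
  2 × C (aromatic): 1 H each → 2
  1 × C: no H
  1 × O: no H
  Total hydrogens = 10.
Molecular formula: C7H10N4O

C7H10N4O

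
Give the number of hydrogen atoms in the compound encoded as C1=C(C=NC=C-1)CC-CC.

13

Hydrogens are implicit in SMILES; fill each atom to its normal valence:
  4 × C (aromatic): 1 H each → 4
  3 × C: 2 H each → 6
  1 × C: 3 H
  1 × C (aromatic): no H
  1 × N (aromatic): no H
  Total hydrogens = 13.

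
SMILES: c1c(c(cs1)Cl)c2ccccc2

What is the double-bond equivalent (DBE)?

Molecular formula from the SMILES: C10H7ClS.
DoU = (2C + 2 + N − H − X)/2 = (2·10 + 2 + 0 − 7 − 1)/2 = 14/2 = 7.
(Structurally: 2 ring(s) + 5 π bond(s) = 7.)

7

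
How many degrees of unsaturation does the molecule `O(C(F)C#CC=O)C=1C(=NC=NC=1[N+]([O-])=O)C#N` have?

Molecular formula from the SMILES: C9H3FN4O4.
DoU = (2C + 2 + N − H − X)/2 = (2·9 + 2 + 4 − 3 − 1)/2 = 20/2 = 10.
(Structurally: 1 ring(s) + 9 π bond(s) = 10.)

10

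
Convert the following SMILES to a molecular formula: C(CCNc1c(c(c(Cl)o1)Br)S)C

Heavy atoms from the SMILES: 1 Br, 8 C, 1 Cl, 1 N, 1 O, 1 S.
Implicit hydrogens by atom environment:
  4 × C (aromatic): no H
  3 × C: 2 H each → 6
  1 × Br: no H
  1 × C: 3 H
  1 × Cl: no H
  1 × N: 1 H
  1 × O (aromatic): no H
  1 × S: 1 H
  Total hydrogens = 11.
Molecular formula: C8H11BrClNOS

C8H11BrClNOS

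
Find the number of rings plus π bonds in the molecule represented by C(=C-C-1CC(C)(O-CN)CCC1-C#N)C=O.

5

Molecular formula from the SMILES: C12H18N2O2.
DoU = (2C + 2 + N − H − X)/2 = (2·12 + 2 + 2 − 18 − 0)/2 = 10/2 = 5.
(Structurally: 1 ring(s) + 4 π bond(s) = 5.)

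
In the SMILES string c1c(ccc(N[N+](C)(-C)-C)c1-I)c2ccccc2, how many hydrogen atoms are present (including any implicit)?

Hydrogens are implicit in SMILES; fill each atom to its normal valence:
  8 × C (aromatic): 1 H each → 8
  4 × C (aromatic): no H
  3 × C: 3 H each → 9
  1 × I: no H
  1 × N: 1 H
  1 × N (charge +1): no H
  Total hydrogens = 18.

18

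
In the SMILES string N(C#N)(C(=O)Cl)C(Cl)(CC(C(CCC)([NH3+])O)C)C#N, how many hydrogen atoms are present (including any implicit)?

Hydrogens are implicit in SMILES; fill each atom to its normal valence:
  5 × C: no H
  3 × C: 2 H each → 6
  3 × N: no H
  2 × C: 3 H each → 6
  2 × Cl: no H
  1 × C: 1 H
  1 × N (charge +1): 3 H
  1 × O: 1 H
  1 × O: no H
  Total hydrogens = 17.

17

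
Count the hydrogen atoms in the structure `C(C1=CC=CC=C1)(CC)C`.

Hydrogens are implicit in SMILES; fill each atom to its normal valence:
  5 × C (aromatic): 1 H each → 5
  2 × C: 3 H each → 6
  1 × C: 2 H
  1 × C: 1 H
  1 × C (aromatic): no H
  Total hydrogens = 14.

14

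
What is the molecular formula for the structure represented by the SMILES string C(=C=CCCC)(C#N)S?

C7H9NS

Heavy atoms from the SMILES: 7 C, 1 N, 1 S.
Implicit hydrogens by atom environment:
  3 × C: no H
  2 × C: 2 H each → 4
  1 × C: 3 H
  1 × C: 1 H
  1 × N: no H
  1 × S: 1 H
  Total hydrogens = 9.
Molecular formula: C7H9NS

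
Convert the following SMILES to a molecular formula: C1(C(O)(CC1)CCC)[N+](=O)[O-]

C7H13NO3

Heavy atoms from the SMILES: 7 C, 1 N, 3 O.
Implicit hydrogens by atom environment:
  4 × C: 2 H each → 8
  1 × C: 3 H
  1 × C: 1 H
  1 × C: no H
  1 × N (charge +1): no H
  1 × O: 1 H
  1 × O: no H
  1 × O (charge -1): no H
  Total hydrogens = 13.
Molecular formula: C7H13NO3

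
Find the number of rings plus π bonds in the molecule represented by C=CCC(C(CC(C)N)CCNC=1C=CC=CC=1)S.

5

Molecular formula from the SMILES: C16H26N2S.
DoU = (2C + 2 + N − H − X)/2 = (2·16 + 2 + 2 − 26 − 0)/2 = 10/2 = 5.
(Structurally: 1 ring(s) + 4 π bond(s) = 5.)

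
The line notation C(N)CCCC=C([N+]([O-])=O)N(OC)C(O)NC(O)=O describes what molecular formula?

C9H18N4O6

Heavy atoms from the SMILES: 9 C, 4 N, 6 O.
Implicit hydrogens by atom environment:
  4 × C: 2 H each → 8
  3 × O: no H
  2 × C: 1 H each → 2
  2 × C: no H
  2 × O: 1 H each → 2
  1 × C: 3 H
  1 × N: 2 H
  1 × N: 1 H
  1 × N: no H
  1 × N (charge +1): no H
  1 × O (charge -1): no H
  Total hydrogens = 18.
Molecular formula: C9H18N4O6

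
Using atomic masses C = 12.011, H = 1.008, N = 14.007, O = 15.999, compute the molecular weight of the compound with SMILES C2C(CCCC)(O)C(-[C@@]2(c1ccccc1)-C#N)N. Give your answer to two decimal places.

Molecular formula: C15H20N2O.
M = 15×12.011 + 20×1.008 + 2×14.007 + 1×15.999 = 244.34 g/mol.

244.34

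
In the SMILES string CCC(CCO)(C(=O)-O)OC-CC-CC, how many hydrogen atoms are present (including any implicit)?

22

Hydrogens are implicit in SMILES; fill each atom to its normal valence:
  7 × C: 2 H each → 14
  2 × C: 3 H each → 6
  2 × C: no H
  2 × O: 1 H each → 2
  2 × O: no H
  Total hydrogens = 22.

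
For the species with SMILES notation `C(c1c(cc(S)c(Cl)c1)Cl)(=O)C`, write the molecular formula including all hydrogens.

Heavy atoms from the SMILES: 8 C, 2 Cl, 1 O, 1 S.
Implicit hydrogens by atom environment:
  4 × C (aromatic): no H
  2 × C (aromatic): 1 H each → 2
  2 × Cl: no H
  1 × C: 3 H
  1 × C: no H
  1 × O: no H
  1 × S: 1 H
  Total hydrogens = 6.
Molecular formula: C8H6Cl2OS

C8H6Cl2OS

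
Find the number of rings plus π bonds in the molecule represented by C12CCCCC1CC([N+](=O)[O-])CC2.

3

Molecular formula from the SMILES: C10H17NO2.
DoU = (2C + 2 + N − H − X)/2 = (2·10 + 2 + 1 − 17 − 0)/2 = 6/2 = 3.
(Structurally: 2 ring(s) + 1 π bond(s) = 3.)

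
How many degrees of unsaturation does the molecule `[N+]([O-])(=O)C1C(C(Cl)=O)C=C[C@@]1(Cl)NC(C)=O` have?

Molecular formula from the SMILES: C8H8Cl2N2O4.
DoU = (2C + 2 + N − H − X)/2 = (2·8 + 2 + 2 − 8 − 2)/2 = 10/2 = 5.
(Structurally: 1 ring(s) + 4 π bond(s) = 5.)

5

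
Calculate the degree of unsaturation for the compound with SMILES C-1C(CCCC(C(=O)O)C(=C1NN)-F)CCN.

3

Molecular formula from the SMILES: C11H20FN3O2.
DoU = (2C + 2 + N − H − X)/2 = (2·11 + 2 + 3 − 20 − 1)/2 = 6/2 = 3.
(Structurally: 1 ring(s) + 2 π bond(s) = 3.)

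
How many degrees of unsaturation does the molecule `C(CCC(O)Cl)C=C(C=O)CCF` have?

Molecular formula from the SMILES: C9H14ClFO2.
DoU = (2C + 2 + N − H − X)/2 = (2·9 + 2 + 0 − 14 − 2)/2 = 4/2 = 2.
(Structurally: 0 ring(s) + 2 π bond(s) = 2.)

2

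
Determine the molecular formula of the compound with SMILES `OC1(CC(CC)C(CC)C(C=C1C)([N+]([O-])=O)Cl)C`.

C13H22ClNO3

Heavy atoms from the SMILES: 13 C, 1 Cl, 1 N, 3 O.
Implicit hydrogens by atom environment:
  4 × C: 3 H each → 12
  3 × C: 2 H each → 6
  3 × C: 1 H each → 3
  3 × C: no H
  1 × Cl: no H
  1 × N (charge +1): no H
  1 × O: 1 H
  1 × O: no H
  1 × O (charge -1): no H
  Total hydrogens = 22.
Molecular formula: C13H22ClNO3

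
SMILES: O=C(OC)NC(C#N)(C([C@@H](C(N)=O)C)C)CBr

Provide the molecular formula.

Heavy atoms from the SMILES: 1 Br, 10 C, 3 N, 3 O.
Implicit hydrogens by atom environment:
  4 × C: no H
  3 × C: 3 H each → 9
  3 × O: no H
  2 × C: 1 H each → 2
  1 × Br: no H
  1 × C: 2 H
  1 × N: 2 H
  1 × N: 1 H
  1 × N: no H
  Total hydrogens = 16.
Molecular formula: C10H16BrN3O3

C10H16BrN3O3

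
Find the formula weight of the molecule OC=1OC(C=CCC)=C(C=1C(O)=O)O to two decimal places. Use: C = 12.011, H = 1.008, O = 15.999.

198.17

Molecular formula: C9H10O5.
M = 9×12.011 + 10×1.008 + 5×15.999 = 198.17 g/mol.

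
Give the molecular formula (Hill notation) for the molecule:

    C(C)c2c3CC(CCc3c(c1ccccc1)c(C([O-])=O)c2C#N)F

Heavy atoms from the SMILES: 20 C, 1 F, 1 N, 2 O.
Implicit hydrogens by atom environment:
  7 × C (aromatic): no H
  5 × C (aromatic): 1 H each → 5
  4 × C: 2 H each → 8
  2 × C: no H
  1 × C: 3 H
  1 × C: 1 H
  1 × F: no H
  1 × N: no H
  1 × O: no H
  1 × O (charge -1): no H
  Total hydrogens = 17.
Net charge -1.
Molecular formula: C20H17FNO2-

C20H17FNO2-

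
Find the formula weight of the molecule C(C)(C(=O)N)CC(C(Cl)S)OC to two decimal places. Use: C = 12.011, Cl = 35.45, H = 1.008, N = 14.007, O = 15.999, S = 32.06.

Molecular formula: C7H14ClNO2S.
M = 7×12.011 + 1×35.45 + 14×1.008 + 1×14.007 + 2×15.999 + 1×32.06 = 211.70 g/mol.

211.70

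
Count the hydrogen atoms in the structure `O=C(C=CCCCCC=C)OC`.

16

Hydrogens are implicit in SMILES; fill each atom to its normal valence:
  5 × C: 2 H each → 10
  3 × C: 1 H each → 3
  2 × O: no H
  1 × C: 3 H
  1 × C: no H
  Total hydrogens = 16.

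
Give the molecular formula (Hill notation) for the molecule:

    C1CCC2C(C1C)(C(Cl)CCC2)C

Heavy atoms from the SMILES: 12 C, 1 Cl.
Implicit hydrogens by atom environment:
  6 × C: 2 H each → 12
  3 × C: 1 H each → 3
  2 × C: 3 H each → 6
  1 × C: no H
  1 × Cl: no H
  Total hydrogens = 21.
Molecular formula: C12H21Cl

C12H21Cl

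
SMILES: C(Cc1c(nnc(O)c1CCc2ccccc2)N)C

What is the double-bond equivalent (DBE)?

8

Molecular formula from the SMILES: C15H19N3O.
DoU = (2C + 2 + N − H − X)/2 = (2·15 + 2 + 3 − 19 − 0)/2 = 16/2 = 8.
(Structurally: 2 ring(s) + 6 π bond(s) = 8.)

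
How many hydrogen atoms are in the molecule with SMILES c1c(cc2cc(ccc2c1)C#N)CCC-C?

Hydrogens are implicit in SMILES; fill each atom to its normal valence:
  6 × C (aromatic): 1 H each → 6
  4 × C (aromatic): no H
  3 × C: 2 H each → 6
  1 × C: 3 H
  1 × C: no H
  1 × N: no H
  Total hydrogens = 15.

15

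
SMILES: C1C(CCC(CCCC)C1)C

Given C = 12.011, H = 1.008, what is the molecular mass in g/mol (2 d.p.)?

Molecular formula: C11H22.
M = 11×12.011 + 22×1.008 = 154.30 g/mol.

154.30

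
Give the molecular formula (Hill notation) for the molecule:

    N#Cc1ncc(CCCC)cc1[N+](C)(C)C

C13H20N3+

Heavy atoms from the SMILES: 13 C, 3 N.
Implicit hydrogens by atom environment:
  4 × C: 3 H each → 12
  3 × C: 2 H each → 6
  3 × C (aromatic): no H
  2 × C (aromatic): 1 H each → 2
  1 × C: no H
  1 × N (aromatic): no H
  1 × N: no H
  1 × N (charge +1): no H
  Total hydrogens = 20.
Net charge +1.
Molecular formula: C13H20N3+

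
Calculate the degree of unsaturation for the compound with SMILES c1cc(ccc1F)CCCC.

4

Molecular formula from the SMILES: C10H13F.
DoU = (2C + 2 + N − H − X)/2 = (2·10 + 2 + 0 − 13 − 1)/2 = 8/2 = 4.
(Structurally: 1 ring(s) + 3 π bond(s) = 4.)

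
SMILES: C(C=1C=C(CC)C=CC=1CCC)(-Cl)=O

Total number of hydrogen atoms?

15

Hydrogens are implicit in SMILES; fill each atom to its normal valence:
  3 × C: 2 H each → 6
  3 × C (aromatic): 1 H each → 3
  3 × C (aromatic): no H
  2 × C: 3 H each → 6
  1 × C: no H
  1 × Cl: no H
  1 × O: no H
  Total hydrogens = 15.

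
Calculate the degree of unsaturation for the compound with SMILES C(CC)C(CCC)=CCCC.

1

Molecular formula from the SMILES: C11H22.
DoU = (2C + 2 + N − H − X)/2 = (2·11 + 2 + 0 − 22 − 0)/2 = 2/2 = 1.
(Structurally: 0 ring(s) + 1 π bond(s) = 1.)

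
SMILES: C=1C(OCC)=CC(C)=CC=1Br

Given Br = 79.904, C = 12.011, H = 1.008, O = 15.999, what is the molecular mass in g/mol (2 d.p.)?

Molecular formula: C9H11BrO.
M = 1×79.904 + 9×12.011 + 11×1.008 + 1×15.999 = 215.09 g/mol.

215.09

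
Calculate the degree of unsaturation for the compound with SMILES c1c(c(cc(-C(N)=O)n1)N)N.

Molecular formula from the SMILES: C6H8N4O.
DoU = (2C + 2 + N − H − X)/2 = (2·6 + 2 + 4 − 8 − 0)/2 = 10/2 = 5.
(Structurally: 1 ring(s) + 4 π bond(s) = 5.)

5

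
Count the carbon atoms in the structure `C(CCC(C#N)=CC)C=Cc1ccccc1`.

15

The symbol for carbon appears 15 times in the SMILES. Lowercase c denotes aromatic carbon and counts toward C.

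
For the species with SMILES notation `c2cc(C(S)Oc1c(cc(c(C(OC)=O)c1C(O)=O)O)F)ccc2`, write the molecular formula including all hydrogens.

Heavy atoms from the SMILES: 16 C, 1 F, 6 O, 1 S.
Implicit hydrogens by atom environment:
  6 × C (aromatic): 1 H each → 6
  6 × C (aromatic): no H
  4 × O: no H
  2 × C: no H
  2 × O: 1 H each → 2
  1 × C: 3 H
  1 × C: 1 H
  1 × F: no H
  1 × S: 1 H
  Total hydrogens = 13.
Molecular formula: C16H13FO6S

C16H13FO6S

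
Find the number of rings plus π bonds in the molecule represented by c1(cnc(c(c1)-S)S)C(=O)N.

5

Molecular formula from the SMILES: C6H6N2OS2.
DoU = (2C + 2 + N − H − X)/2 = (2·6 + 2 + 2 − 6 − 0)/2 = 10/2 = 5.
(Structurally: 1 ring(s) + 4 π bond(s) = 5.)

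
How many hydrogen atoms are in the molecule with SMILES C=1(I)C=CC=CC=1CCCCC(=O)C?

15

Hydrogens are implicit in SMILES; fill each atom to its normal valence:
  4 × C: 2 H each → 8
  4 × C (aromatic): 1 H each → 4
  2 × C (aromatic): no H
  1 × C: 3 H
  1 × C: no H
  1 × I: no H
  1 × O: no H
  Total hydrogens = 15.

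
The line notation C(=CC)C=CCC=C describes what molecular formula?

Heavy atoms from the SMILES: 8 C.
Implicit hydrogens by atom environment:
  5 × C: 1 H each → 5
  2 × C: 2 H each → 4
  1 × C: 3 H
  Total hydrogens = 12.
Molecular formula: C8H12

C8H12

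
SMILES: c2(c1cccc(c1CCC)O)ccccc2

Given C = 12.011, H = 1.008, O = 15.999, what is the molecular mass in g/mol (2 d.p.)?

Molecular formula: C15H16O.
M = 15×12.011 + 16×1.008 + 1×15.999 = 212.29 g/mol.

212.29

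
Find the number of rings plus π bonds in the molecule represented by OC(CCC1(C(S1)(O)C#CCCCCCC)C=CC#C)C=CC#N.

9

Molecular formula from the SMILES: C20H25NO2S.
DoU = (2C + 2 + N − H − X)/2 = (2·20 + 2 + 1 − 25 − 0)/2 = 18/2 = 9.
(Structurally: 1 ring(s) + 8 π bond(s) = 9.)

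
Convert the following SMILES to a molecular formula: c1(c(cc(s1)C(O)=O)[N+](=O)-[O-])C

Heavy atoms from the SMILES: 6 C, 1 N, 4 O, 1 S.
Implicit hydrogens by atom environment:
  3 × C (aromatic): no H
  2 × O: no H
  1 × C: 3 H
  1 × C (aromatic): 1 H
  1 × C: no H
  1 × N (charge +1): no H
  1 × O: 1 H
  1 × O (charge -1): no H
  1 × S (aromatic): no H
  Total hydrogens = 5.
Molecular formula: C6H5NO4S

C6H5NO4S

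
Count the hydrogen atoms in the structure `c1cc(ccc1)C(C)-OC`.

Hydrogens are implicit in SMILES; fill each atom to its normal valence:
  5 × C (aromatic): 1 H each → 5
  2 × C: 3 H each → 6
  1 × C: 1 H
  1 × C (aromatic): no H
  1 × O: no H
  Total hydrogens = 12.

12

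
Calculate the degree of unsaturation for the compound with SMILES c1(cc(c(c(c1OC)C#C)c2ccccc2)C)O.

10

Molecular formula from the SMILES: C16H14O2.
DoU = (2C + 2 + N − H − X)/2 = (2·16 + 2 + 0 − 14 − 0)/2 = 20/2 = 10.
(Structurally: 2 ring(s) + 8 π bond(s) = 10.)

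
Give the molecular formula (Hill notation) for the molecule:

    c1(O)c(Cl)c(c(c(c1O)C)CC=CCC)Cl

C12H14Cl2O2

Heavy atoms from the SMILES: 12 C, 2 Cl, 2 O.
Implicit hydrogens by atom environment:
  6 × C (aromatic): no H
  2 × C: 3 H each → 6
  2 × C: 2 H each → 4
  2 × C: 1 H each → 2
  2 × Cl: no H
  2 × O: 1 H each → 2
  Total hydrogens = 14.
Molecular formula: C12H14Cl2O2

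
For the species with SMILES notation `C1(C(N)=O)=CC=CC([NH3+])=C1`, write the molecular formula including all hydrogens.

Heavy atoms from the SMILES: 7 C, 2 N, 1 O.
Implicit hydrogens by atom environment:
  4 × C (aromatic): 1 H each → 4
  2 × C (aromatic): no H
  1 × C: no H
  1 × N (charge +1): 3 H
  1 × N: 2 H
  1 × O: no H
  Total hydrogens = 9.
Net charge +1.
Molecular formula: C7H9N2O+

C7H9N2O+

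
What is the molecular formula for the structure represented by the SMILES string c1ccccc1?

C6H6

Heavy atoms from the SMILES: 6 C.
Implicit hydrogens by atom environment:
  6 × C (aromatic): 1 H each → 6
  Total hydrogens = 6.
Molecular formula: C6H6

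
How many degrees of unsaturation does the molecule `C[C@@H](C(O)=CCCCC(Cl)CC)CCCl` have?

1

Molecular formula from the SMILES: C12H22Cl2O.
DoU = (2C + 2 + N − H − X)/2 = (2·12 + 2 + 0 − 22 − 2)/2 = 2/2 = 1.
(Structurally: 0 ring(s) + 1 π bond(s) = 1.)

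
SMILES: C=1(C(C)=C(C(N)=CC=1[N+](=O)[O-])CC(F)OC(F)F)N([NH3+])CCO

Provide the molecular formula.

C12H18F3N4O4+

Heavy atoms from the SMILES: 12 C, 3 F, 4 N, 4 O.
Implicit hydrogens by atom environment:
  5 × C (aromatic): no H
  3 × C: 2 H each → 6
  3 × F: no H
  2 × C: 1 H each → 2
  2 × O: no H
  1 × C: 3 H
  1 × C (aromatic): 1 H
  1 × N (charge +1): 3 H
  1 × N: 2 H
  1 × N: no H
  1 × N (charge +1): no H
  1 × O: 1 H
  1 × O (charge -1): no H
  Total hydrogens = 18.
Net charge +1.
Molecular formula: C12H18F3N4O4+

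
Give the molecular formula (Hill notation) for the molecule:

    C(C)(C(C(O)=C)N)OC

C6H13NO2

Heavy atoms from the SMILES: 6 C, 1 N, 2 O.
Implicit hydrogens by atom environment:
  2 × C: 3 H each → 6
  2 × C: 1 H each → 2
  1 × C: 2 H
  1 × C: no H
  1 × N: 2 H
  1 × O: 1 H
  1 × O: no H
  Total hydrogens = 13.
Molecular formula: C6H13NO2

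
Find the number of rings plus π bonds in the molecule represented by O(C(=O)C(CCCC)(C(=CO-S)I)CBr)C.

Molecular formula from the SMILES: C10H16BrIO3S.
DoU = (2C + 2 + N − H − X)/2 = (2·10 + 2 + 0 − 16 − 2)/2 = 4/2 = 2.
(Structurally: 0 ring(s) + 2 π bond(s) = 2.)

2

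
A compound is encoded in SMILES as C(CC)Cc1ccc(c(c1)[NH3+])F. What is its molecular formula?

C10H15FN+

Heavy atoms from the SMILES: 10 C, 1 F, 1 N.
Implicit hydrogens by atom environment:
  3 × C: 2 H each → 6
  3 × C (aromatic): 1 H each → 3
  3 × C (aromatic): no H
  1 × C: 3 H
  1 × F: no H
  1 × N (charge +1): 3 H
  Total hydrogens = 15.
Net charge +1.
Molecular formula: C10H15FN+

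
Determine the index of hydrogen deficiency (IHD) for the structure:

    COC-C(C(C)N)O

0

Molecular formula from the SMILES: C5H13NO2.
DoU = (2C + 2 + N − H − X)/2 = (2·5 + 2 + 1 − 13 − 0)/2 = 0/2 = 0.
(Structurally: 0 ring(s) + 0 π bond(s) = 0.)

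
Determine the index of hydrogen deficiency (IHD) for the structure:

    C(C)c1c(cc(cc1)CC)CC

Molecular formula from the SMILES: C12H18.
DoU = (2C + 2 + N − H − X)/2 = (2·12 + 2 + 0 − 18 − 0)/2 = 8/2 = 4.
(Structurally: 1 ring(s) + 3 π bond(s) = 4.)

4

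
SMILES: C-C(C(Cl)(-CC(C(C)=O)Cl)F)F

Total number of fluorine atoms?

The symbol for fluorine appears 2 times in the SMILES.

2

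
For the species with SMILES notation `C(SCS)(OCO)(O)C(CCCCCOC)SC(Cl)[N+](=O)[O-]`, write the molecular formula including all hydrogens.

Heavy atoms from the SMILES: 11 C, 1 Cl, 1 N, 6 O, 3 S.
Implicit hydrogens by atom environment:
  7 × C: 2 H each → 14
  3 × O: no H
  2 × C: 1 H each → 2
  2 × O: 1 H each → 2
  2 × S: no H
  1 × C: 3 H
  1 × C: no H
  1 × Cl: no H
  1 × N (charge +1): no H
  1 × O (charge -1): no H
  1 × S: 1 H
  Total hydrogens = 22.
Molecular formula: C11H22ClNO6S3

C11H22ClNO6S3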